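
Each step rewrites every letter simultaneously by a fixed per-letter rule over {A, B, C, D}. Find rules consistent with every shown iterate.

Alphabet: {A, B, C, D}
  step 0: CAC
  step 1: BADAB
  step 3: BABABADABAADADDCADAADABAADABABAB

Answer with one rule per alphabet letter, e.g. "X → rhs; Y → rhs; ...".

A->ADA, B->DDC, C->B, D->BA

  step 0 ⇒ step 1: CAC ⇒ B·ADA·B
    A ↦ ADA
    C ↦ B
    B ↦ DDC  (constrained at step 1)
    D ↦ BA  (constrained at step 1)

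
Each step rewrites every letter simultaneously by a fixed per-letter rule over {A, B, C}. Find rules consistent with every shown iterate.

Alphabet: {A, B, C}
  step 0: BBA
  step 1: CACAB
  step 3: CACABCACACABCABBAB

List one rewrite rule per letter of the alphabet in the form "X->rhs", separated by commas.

A->B, B->CA, C->BBA

  step 0 ⇒ step 1: BBA ⇒ CA·CA·B
    A ↦ B
    B ↦ CA
    C ↦ BBA  (constrained at step 1)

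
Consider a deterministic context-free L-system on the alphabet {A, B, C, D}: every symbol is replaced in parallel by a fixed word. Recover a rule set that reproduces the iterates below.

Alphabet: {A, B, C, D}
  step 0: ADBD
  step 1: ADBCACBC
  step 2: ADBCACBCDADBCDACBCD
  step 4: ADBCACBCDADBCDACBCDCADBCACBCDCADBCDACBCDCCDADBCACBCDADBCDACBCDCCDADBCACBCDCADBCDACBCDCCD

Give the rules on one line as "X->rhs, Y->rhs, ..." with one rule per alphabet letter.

  step 1 ⇒ step 2: ADBCACBC ⇒ ADB·C·ACB·CD·ADB·CD·ACB·CD
    A ↦ ADB
    B ↦ ACB
    C ↦ CD
    D ↦ C

A->ADB, B->ACB, C->CD, D->C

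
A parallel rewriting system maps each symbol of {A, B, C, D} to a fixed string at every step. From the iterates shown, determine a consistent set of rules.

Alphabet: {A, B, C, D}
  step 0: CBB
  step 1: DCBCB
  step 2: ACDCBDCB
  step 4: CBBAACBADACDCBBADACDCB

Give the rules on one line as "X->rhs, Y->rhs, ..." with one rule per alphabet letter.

A->BA, B->CB, C->D, D->AC

  step 1 ⇒ step 2: DCBCB ⇒ AC·D·CB·D·CB
    B ↦ CB
    C ↦ D
    D ↦ AC
    A ↦ BA  (constrained at step 2)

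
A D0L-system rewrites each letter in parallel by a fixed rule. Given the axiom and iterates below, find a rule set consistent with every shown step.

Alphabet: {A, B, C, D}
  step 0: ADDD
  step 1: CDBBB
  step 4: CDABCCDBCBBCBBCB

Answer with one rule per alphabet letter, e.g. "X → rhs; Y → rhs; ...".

A->CD, B->A, C->BC, D->B

  step 0 ⇒ step 1: ADDD ⇒ CD·B·B·B
    A ↦ CD
    D ↦ B
    B ↦ A  (constrained at step 1)
    C ↦ BC  (constrained at step 1)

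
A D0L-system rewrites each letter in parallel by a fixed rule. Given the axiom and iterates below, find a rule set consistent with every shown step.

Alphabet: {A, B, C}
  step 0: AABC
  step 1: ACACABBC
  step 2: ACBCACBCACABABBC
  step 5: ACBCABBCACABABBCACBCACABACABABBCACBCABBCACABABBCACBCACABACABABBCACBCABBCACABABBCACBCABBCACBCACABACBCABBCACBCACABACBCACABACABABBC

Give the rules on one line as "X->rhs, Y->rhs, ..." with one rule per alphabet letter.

A->AC, B->AB, C->BC

  step 1 ⇒ step 2: ACACABBC ⇒ AC·BC·AC·BC·AC·AB·AB·BC
    A ↦ AC
    B ↦ AB
    C ↦ BC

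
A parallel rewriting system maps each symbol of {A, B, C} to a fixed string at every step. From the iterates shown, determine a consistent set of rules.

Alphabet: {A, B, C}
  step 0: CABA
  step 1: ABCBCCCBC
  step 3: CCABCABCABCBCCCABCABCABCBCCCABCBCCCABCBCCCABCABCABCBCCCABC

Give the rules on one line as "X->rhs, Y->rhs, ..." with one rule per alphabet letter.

A->BC, B->CC, C->ABC

  step 0 ⇒ step 1: CABA ⇒ ABC·BC·CC·BC
    A ↦ BC
    B ↦ CC
    C ↦ ABC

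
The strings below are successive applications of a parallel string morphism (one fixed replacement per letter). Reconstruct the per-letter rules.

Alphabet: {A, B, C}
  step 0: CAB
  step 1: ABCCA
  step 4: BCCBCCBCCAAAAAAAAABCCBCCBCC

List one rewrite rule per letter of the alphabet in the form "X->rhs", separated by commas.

  step 0 ⇒ step 1: CAB ⇒ A·BCC·A
    A ↦ BCC
    B ↦ A
    C ↦ A

A->BCC, B->A, C->A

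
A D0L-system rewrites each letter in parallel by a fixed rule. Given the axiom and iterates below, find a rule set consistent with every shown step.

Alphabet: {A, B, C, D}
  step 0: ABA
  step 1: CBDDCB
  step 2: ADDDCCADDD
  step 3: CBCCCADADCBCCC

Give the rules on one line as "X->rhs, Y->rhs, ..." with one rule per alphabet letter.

A->CB, B->DD, C->AD, D->C

  step 2 ⇒ step 3: ADDDCCADDD ⇒ CB·C·C·C·AD·AD·CB·C·C·C
    A ↦ CB
    C ↦ AD
    D ↦ C
  step 0 ⇒ step 1: ABA ⇒ CB·DD·CB
    B ↦ DD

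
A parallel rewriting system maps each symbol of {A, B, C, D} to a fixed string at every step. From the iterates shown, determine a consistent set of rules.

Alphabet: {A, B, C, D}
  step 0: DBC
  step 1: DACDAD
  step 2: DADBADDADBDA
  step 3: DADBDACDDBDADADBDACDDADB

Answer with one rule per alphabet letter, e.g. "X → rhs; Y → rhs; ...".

A->DB, B->CD, C->AD, D->DA

  step 2 ⇒ step 3: DADBADDADBDA ⇒ DA·DB·DA·CD·DB·DA·DA·DB·DA·CD·DA·DB
    A ↦ DB
    B ↦ CD
    D ↦ DA
  step 0 ⇒ step 1: DBC ⇒ DA·CD·AD
    C ↦ AD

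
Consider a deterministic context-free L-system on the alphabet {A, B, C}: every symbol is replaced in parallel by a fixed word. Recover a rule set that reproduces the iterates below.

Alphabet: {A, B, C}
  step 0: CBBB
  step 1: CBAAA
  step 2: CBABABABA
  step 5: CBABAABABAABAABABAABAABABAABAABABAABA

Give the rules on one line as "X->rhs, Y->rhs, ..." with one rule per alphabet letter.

  step 1 ⇒ step 2: CBAAA ⇒ CB·A·BA·BA·BA
    A ↦ BA
    B ↦ A
    C ↦ CB

A->BA, B->A, C->CB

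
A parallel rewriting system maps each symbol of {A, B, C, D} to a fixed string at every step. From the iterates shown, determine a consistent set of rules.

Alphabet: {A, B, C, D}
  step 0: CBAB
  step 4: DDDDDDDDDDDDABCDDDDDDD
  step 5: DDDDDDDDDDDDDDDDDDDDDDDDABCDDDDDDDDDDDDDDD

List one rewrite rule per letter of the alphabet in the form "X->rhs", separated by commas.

  step 4 ⇒ step 5: DDDDDDDDDDDDABCDDDDDDD ⇒ DD·DD·DD·DD·DD·DD·DD·DD·DD·DD·DD·DD·AB·C·D·DD·DD·DD·DD·DD·DD·DD
    A ↦ AB
    B ↦ C
    C ↦ D
    D ↦ DD

A->AB, B->C, C->D, D->DD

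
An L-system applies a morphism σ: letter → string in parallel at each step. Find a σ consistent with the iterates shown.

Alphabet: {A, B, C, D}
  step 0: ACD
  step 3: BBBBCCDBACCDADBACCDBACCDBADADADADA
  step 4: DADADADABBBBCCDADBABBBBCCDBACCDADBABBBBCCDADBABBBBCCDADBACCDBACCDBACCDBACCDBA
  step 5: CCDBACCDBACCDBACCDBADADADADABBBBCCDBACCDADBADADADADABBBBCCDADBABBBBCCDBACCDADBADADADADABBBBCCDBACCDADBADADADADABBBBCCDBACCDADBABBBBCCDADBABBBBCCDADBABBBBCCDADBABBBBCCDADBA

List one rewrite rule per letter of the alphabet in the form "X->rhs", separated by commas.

A->DBA, B->DA, C->BB, D->CC

  step 4 ⇒ step 5: DADADADABBBBCCDADBABBBBCCDBACCDADBABBBBCCDADBABBBBCCDADBACCDBACCDBACCDBACCDBA ⇒ CC·DBA·CC·DBA·CC·DBA·CC·DBA·DA·DA·DA·DA·BB·BB·CC·DBA·CC·DA·DBA·DA·DA·DA·DA·BB·BB·CC·DA·DBA·BB·BB·CC·DBA·CC·DA·DBA·DA·DA·DA·DA·BB·BB·CC·DBA·CC·DA·DBA·DA·DA·DA·DA·BB·BB·CC·DBA·CC·DA·DBA·BB·BB·CC·DA·DBA·BB·BB·CC·DA·DBA·BB·BB·CC·DA·DBA·BB·BB·CC·DA·DBA
    A ↦ DBA
    B ↦ DA
    C ↦ BB
    D ↦ CC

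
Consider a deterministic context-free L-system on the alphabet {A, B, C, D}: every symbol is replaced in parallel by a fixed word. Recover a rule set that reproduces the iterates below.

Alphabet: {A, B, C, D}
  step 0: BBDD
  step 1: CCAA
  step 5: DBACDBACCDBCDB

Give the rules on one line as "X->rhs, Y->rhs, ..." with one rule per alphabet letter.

A->C, B->C, C->DB, D->A

  step 0 ⇒ step 1: BBDD ⇒ C·C·A·A
    B ↦ C
    D ↦ A
    A ↦ C  (constrained at step 1)
    C ↦ DB  (constrained at step 1)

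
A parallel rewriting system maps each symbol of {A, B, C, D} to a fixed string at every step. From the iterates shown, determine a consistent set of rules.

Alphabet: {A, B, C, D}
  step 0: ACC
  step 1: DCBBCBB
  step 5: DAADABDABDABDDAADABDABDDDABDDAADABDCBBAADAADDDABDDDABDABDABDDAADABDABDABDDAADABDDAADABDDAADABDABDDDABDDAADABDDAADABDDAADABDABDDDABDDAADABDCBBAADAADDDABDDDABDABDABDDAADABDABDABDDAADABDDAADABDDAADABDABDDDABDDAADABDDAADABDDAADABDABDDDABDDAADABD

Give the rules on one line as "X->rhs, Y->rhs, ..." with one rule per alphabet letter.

  step 0 ⇒ step 1: ACC ⇒ D·CBB·CBB
    A ↦ D
    C ↦ CBB
    B ↦ AAD  (constrained at step 1)
    D ↦ ABD  (constrained at step 1)

A->D, B->AAD, C->CBB, D->ABD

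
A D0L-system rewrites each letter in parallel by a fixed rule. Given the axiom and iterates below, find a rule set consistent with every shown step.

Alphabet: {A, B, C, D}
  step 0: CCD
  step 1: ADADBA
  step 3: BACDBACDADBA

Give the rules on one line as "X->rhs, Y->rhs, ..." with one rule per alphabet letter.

  step 0 ⇒ step 1: CCD ⇒ AD·AD·BA
    C ↦ AD
    D ↦ BA
    A ↦ D  (constrained at step 1)
    B ↦ C  (constrained at step 1)

A->D, B->C, C->AD, D->BA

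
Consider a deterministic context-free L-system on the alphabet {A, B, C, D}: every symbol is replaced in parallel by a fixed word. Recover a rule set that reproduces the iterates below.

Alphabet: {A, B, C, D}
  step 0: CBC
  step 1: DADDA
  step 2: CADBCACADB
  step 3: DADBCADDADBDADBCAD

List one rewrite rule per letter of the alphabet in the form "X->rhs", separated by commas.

A->DB, B->D, C->DA, D->CA

  step 2 ⇒ step 3: CADBCACADB ⇒ DA·DB·CA·D·DA·DB·DA·DB·CA·D
    A ↦ DB
    B ↦ D
    C ↦ DA
    D ↦ CA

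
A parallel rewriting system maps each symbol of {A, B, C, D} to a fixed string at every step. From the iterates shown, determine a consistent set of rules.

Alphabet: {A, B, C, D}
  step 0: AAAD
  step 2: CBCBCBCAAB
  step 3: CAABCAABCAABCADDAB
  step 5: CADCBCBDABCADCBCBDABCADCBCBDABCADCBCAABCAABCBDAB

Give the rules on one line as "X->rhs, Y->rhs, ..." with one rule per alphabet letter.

  step 2 ⇒ step 3: CBCBCBCAAB ⇒ CA·AB·CA·AB·CA·AB·CA·D·D·AB
    A ↦ D
    B ↦ AB
    C ↦ CA
    D ↦ CB  (constrained at step 0)

A->D, B->AB, C->CA, D->CB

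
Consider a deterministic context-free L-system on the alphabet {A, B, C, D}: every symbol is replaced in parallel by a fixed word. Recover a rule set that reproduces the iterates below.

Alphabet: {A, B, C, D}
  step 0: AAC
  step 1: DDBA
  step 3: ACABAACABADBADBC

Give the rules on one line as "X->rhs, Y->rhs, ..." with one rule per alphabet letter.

  step 0 ⇒ step 1: AAC ⇒ D·D·BA
    A ↦ D
    C ↦ BA
    B ↦ ACA  (constrained at step 1)
    D ↦ BC  (constrained at step 1)

A->D, B->ACA, C->BA, D->BC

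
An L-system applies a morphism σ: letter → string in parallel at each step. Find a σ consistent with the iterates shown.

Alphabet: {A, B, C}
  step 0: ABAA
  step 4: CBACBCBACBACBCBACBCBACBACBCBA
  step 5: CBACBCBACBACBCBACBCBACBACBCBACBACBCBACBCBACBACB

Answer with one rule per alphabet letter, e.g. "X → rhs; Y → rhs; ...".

A->CB, B->A, C->CB

  step 4 ⇒ step 5: CBACBCBACBACBCBACBCBACBACBCBA ⇒ CB·A·CB·CB·A·CB·A·CB·CB·A·CB·CB·A·CB·A·CB·CB·A·CB·A·CB·CB·A·CB·CB·A·CB·A·CB
    A ↦ CB
    B ↦ A
    C ↦ CB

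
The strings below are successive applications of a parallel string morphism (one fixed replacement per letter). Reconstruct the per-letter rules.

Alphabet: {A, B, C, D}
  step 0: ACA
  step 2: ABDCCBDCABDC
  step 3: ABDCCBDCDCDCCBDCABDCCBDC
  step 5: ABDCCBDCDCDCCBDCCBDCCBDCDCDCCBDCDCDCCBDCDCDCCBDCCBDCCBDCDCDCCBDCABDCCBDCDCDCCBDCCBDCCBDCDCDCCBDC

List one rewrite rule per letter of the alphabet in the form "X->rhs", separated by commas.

  step 2 ⇒ step 3: ABDCCBDCABDC ⇒ AB·DC·CB·DC·DC·DC·CB·DC·AB·DC·CB·DC
    A ↦ AB
    B ↦ DC
    C ↦ DC
    D ↦ CB

A->AB, B->DC, C->DC, D->CB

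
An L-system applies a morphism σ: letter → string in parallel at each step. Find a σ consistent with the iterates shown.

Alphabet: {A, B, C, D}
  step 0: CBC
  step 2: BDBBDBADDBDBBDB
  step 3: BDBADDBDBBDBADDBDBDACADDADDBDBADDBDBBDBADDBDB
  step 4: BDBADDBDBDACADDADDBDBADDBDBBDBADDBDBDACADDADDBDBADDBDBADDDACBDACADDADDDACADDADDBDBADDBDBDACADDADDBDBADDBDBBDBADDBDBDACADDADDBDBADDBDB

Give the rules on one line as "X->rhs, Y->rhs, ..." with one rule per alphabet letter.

A->DAC, B->BDB, C->B, D->ADD

  step 3 ⇒ step 4: BDBADDBDBBDBADDBDBDACADDADDBDBADDBDBBDBADDBDB ⇒ BDB·ADD·BDB·DAC·ADD·ADD·BDB·ADD·BDB·BDB·ADD·BDB·DAC·ADD·ADD·BDB·ADD·BDB·ADD·DAC·B·DAC·ADD·ADD·DAC·ADD·ADD·BDB·ADD·BDB·DAC·ADD·ADD·BDB·ADD·BDB·BDB·ADD·BDB·DAC·ADD·ADD·BDB·ADD·BDB
    A ↦ DAC
    B ↦ BDB
    C ↦ B
    D ↦ ADD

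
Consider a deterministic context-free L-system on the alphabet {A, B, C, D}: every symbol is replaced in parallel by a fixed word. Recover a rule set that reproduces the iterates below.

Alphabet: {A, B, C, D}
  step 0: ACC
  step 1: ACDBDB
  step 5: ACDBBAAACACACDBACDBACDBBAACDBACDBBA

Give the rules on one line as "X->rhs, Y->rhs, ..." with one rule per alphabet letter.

  step 0 ⇒ step 1: ACC ⇒ AC·DB·DB
    A ↦ AC
    C ↦ DB
    B ↦ A  (constrained at step 1)
    D ↦ B  (constrained at step 1)

A->AC, B->A, C->DB, D->B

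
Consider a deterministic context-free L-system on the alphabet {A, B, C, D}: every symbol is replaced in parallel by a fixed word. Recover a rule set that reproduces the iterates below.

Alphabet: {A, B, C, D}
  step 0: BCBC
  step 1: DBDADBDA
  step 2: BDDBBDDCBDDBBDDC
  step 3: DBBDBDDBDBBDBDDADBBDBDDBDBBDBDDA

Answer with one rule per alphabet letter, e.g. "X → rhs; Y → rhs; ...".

  step 2 ⇒ step 3: BDDBBDDCBDDBBDDC ⇒ DB·BD·BD·DB·DB·BD·BD·DA·DB·BD·BD·DB·DB·BD·BD·DA
    B ↦ DB
    C ↦ DA
    D ↦ BD
  step 1 ⇒ step 2: DBDADBDA ⇒ BD·DB·BD·DC·BD·DB·BD·DC
    A ↦ DC

A->DC, B->DB, C->DA, D->BD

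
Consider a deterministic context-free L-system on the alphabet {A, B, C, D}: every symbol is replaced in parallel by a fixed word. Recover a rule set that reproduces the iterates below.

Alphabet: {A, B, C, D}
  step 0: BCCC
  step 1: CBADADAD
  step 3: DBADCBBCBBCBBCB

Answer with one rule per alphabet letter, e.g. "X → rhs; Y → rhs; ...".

A->D, B->CB, C->AD, D->B

  step 0 ⇒ step 1: BCCC ⇒ CB·AD·AD·AD
    B ↦ CB
    C ↦ AD
    A ↦ D  (constrained at step 1)
    D ↦ B  (constrained at step 1)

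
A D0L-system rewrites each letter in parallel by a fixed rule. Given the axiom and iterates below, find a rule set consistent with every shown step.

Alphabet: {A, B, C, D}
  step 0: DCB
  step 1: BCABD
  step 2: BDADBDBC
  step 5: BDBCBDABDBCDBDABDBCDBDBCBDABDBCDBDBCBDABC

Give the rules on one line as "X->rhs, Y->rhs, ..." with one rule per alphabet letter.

A->D, B->BD, C->A, D->BC

  step 1 ⇒ step 2: BCABD ⇒ BD·A·D·BD·BC
    A ↦ D
    B ↦ BD
    C ↦ A
    D ↦ BC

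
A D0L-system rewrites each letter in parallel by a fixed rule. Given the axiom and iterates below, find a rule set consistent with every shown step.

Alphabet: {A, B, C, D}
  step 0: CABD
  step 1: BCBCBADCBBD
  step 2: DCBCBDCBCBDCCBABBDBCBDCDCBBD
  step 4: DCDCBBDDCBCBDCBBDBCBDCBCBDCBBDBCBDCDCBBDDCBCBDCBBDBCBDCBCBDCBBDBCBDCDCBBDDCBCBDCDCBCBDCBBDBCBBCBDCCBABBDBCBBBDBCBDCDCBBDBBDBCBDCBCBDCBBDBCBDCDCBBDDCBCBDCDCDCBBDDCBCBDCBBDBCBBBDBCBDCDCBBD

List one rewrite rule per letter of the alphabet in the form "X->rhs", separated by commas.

A->CBA, B->DC, C->BCB, D->BBD

  step 1 ⇒ step 2: BCBCBADCBBD ⇒ DC·BCB·DC·BCB·DC·CBA·BBD·BCB·DC·DC·BBD
    A ↦ CBA
    B ↦ DC
    C ↦ BCB
    D ↦ BBD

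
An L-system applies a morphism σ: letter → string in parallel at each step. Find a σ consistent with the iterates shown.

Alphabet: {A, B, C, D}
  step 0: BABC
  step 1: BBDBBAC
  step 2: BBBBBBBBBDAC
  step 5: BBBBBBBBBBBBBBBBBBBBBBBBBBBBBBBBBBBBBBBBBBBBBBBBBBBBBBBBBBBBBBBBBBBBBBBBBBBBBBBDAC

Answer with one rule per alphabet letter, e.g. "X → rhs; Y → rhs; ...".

A->D, B->BB, C->AC, D->B

  step 1 ⇒ step 2: BBDBBAC ⇒ BB·BB·B·BB·BB·D·AC
    A ↦ D
    B ↦ BB
    C ↦ AC
    D ↦ B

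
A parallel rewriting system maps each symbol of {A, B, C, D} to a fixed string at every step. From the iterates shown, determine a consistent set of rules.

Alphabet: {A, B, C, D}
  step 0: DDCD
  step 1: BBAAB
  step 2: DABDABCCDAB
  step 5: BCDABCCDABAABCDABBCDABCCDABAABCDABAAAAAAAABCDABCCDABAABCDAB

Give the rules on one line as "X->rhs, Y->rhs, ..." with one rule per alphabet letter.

  step 1 ⇒ step 2: BBAAB ⇒ DAB·DAB·C·C·DAB
    A ↦ C
    B ↦ DAB
  step 0 ⇒ step 1: DDCD ⇒ B·B·AA·B
    C ↦ AA
  step 0 ⇒ step 1: DDCD ⇒ B·B·AA·B
    D ↦ B

A->C, B->DAB, C->AA, D->B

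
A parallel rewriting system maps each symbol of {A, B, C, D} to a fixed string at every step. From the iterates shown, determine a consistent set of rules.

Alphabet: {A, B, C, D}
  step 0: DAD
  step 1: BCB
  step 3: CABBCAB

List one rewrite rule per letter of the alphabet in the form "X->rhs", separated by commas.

  step 0 ⇒ step 1: DAD ⇒ B·C·B
    A ↦ C
    D ↦ B
    B ↦ AB  (constrained at step 1)
    C ↦ D  (constrained at step 1)

A->C, B->AB, C->D, D->B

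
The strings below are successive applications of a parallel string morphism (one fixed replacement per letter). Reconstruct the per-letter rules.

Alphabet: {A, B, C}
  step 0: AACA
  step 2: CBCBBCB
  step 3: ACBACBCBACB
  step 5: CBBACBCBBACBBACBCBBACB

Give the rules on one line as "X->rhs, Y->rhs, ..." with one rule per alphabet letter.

A->B, B->CB, C->A

  step 2 ⇒ step 3: CBCBBCB ⇒ A·CB·A·CB·CB·A·CB
    B ↦ CB
    C ↦ A
    A ↦ B  (constrained at step 0)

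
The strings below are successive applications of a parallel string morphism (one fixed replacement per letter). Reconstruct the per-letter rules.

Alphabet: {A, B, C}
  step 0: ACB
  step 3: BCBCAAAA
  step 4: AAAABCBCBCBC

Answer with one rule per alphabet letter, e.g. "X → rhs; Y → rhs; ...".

A->BC, B->A, C->A

  step 3 ⇒ step 4: BCBCAAAA ⇒ A·A·A·A·BC·BC·BC·BC
    A ↦ BC
    B ↦ A
    C ↦ A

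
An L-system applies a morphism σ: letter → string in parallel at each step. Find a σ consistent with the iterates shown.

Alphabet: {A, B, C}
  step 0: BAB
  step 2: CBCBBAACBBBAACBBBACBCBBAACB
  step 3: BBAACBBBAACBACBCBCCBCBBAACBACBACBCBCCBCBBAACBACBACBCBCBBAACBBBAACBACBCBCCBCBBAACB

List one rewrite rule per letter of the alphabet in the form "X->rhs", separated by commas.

A->CBC, B->ACB, C->BBA

  step 2 ⇒ step 3: CBCBBAACBBBAACBBBACBCBBAACB ⇒ BBA·ACB·BBA·ACB·ACB·CBC·CBC·BBA·ACB·ACB·ACB·CBC·CBC·BBA·ACB·ACB·ACB·CBC·BBA·ACB·BBA·ACB·ACB·CBC·CBC·BBA·ACB
    A ↦ CBC
    B ↦ ACB
    C ↦ BBA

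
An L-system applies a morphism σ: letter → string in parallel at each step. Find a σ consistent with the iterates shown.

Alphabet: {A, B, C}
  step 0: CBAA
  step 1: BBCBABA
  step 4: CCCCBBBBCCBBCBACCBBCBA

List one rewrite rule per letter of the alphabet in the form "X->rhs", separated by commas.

A->BA, B->C, C->BB

  step 0 ⇒ step 1: CBAA ⇒ BB·C·BA·BA
    A ↦ BA
    B ↦ C
    C ↦ BB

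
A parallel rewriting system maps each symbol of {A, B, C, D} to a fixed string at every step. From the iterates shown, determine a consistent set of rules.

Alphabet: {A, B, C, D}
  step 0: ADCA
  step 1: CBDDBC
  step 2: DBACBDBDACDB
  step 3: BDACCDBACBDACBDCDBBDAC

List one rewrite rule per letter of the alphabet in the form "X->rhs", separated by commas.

  step 2 ⇒ step 3: DBACBDBDACDB ⇒ BD·AC·C·DB·AC·BD·AC·BD·C·DB·BD·AC
    A ↦ C
    B ↦ AC
    C ↦ DB
    D ↦ BD

A->C, B->AC, C->DB, D->BD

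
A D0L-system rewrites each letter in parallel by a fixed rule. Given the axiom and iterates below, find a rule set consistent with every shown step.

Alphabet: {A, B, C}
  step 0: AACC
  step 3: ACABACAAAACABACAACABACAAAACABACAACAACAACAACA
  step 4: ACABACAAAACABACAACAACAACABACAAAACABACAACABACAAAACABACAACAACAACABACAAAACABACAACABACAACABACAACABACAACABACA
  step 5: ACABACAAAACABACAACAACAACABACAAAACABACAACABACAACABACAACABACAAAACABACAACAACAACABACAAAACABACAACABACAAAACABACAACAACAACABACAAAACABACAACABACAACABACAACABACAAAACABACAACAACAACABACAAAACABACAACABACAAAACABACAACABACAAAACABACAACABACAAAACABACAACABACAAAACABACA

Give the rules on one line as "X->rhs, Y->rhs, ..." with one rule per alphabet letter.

A->ACA, B->AA, C->B

  step 4 ⇒ step 5: ACABACAAAACABACAACAACAACABACAAAACABACAACABACAAAACABACAACAACAACABACAAAACABACAACABACAACABACAACABACAACABACA ⇒ ACA·B·ACA·AA·ACA·B·ACA·ACA·ACA·ACA·B·ACA·AA·ACA·B·ACA·ACA·B·ACA·ACA·B·ACA·ACA·B·ACA·AA·ACA·B·ACA·ACA·ACA·ACA·B·ACA·AA·ACA·B·ACA·ACA·B·ACA·AA·ACA·B·ACA·ACA·ACA·ACA·B·ACA·AA·ACA·B·ACA·ACA·B·ACA·ACA·B·ACA·ACA·B·ACA·AA·ACA·B·ACA·ACA·ACA·ACA·B·ACA·AA·ACA·B·ACA·ACA·B·ACA·AA·ACA·B·ACA·ACA·B·ACA·AA·ACA·B·ACA·ACA·B·ACA·AA·ACA·B·ACA·ACA·B·ACA·AA·ACA·B·ACA
    A ↦ ACA
    B ↦ AA
    C ↦ B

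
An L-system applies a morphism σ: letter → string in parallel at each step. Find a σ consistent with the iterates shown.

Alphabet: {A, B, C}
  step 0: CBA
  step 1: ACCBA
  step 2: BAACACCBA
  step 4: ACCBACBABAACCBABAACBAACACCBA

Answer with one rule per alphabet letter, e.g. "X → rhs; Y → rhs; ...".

A->BA, B->C, C->AC

  step 1 ⇒ step 2: ACCBA ⇒ BA·AC·AC·C·BA
    A ↦ BA
    B ↦ C
    C ↦ AC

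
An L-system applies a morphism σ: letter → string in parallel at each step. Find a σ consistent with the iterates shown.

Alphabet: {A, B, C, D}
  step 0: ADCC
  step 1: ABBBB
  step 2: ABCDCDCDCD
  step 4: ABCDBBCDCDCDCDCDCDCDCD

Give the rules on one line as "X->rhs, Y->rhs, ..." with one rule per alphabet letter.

A->AB, B->CD, C->B, D->B

  step 1 ⇒ step 2: ABBBB ⇒ AB·CD·CD·CD·CD
    A ↦ AB
    B ↦ CD
  step 0 ⇒ step 1: ADCC ⇒ AB·B·B·B
    C ↦ B
  step 0 ⇒ step 1: ADCC ⇒ AB·B·B·B
    D ↦ B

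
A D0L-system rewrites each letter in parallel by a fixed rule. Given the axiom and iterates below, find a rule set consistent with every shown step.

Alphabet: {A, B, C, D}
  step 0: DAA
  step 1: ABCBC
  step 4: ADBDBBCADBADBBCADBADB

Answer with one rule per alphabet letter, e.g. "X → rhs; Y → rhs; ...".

  step 0 ⇒ step 1: DAA ⇒ A·BC·BC
    A ↦ BC
    D ↦ A
    B ↦ DB  (constrained at step 1)
    C ↦ B  (constrained at step 1)

A->BC, B->DB, C->B, D->A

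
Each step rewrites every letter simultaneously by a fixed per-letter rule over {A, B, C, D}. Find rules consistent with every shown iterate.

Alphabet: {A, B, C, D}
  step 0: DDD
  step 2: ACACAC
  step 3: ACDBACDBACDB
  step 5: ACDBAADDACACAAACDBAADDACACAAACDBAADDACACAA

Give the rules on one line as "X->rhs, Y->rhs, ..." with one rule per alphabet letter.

A->AC, B->ADD, C->DB, D->A

  step 2 ⇒ step 3: ACACAC ⇒ AC·DB·AC·DB·AC·DB
    A ↦ AC
    C ↦ DB
    B ↦ ADD  (constrained at step 3)
    D ↦ A  (constrained at step 0)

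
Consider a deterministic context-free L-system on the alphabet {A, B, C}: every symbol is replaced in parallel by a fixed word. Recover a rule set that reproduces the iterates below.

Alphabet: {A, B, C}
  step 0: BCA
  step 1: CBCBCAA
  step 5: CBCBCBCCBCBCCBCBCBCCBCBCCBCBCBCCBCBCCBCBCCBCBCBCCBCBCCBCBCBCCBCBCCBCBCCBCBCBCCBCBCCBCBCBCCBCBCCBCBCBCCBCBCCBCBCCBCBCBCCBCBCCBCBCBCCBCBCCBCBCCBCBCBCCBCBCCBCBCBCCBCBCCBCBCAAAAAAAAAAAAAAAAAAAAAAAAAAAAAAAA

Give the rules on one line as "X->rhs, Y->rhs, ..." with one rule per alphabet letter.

A->AA, B->CBC, C->BC

  step 0 ⇒ step 1: BCA ⇒ CBC·BC·AA
    A ↦ AA
    B ↦ CBC
    C ↦ BC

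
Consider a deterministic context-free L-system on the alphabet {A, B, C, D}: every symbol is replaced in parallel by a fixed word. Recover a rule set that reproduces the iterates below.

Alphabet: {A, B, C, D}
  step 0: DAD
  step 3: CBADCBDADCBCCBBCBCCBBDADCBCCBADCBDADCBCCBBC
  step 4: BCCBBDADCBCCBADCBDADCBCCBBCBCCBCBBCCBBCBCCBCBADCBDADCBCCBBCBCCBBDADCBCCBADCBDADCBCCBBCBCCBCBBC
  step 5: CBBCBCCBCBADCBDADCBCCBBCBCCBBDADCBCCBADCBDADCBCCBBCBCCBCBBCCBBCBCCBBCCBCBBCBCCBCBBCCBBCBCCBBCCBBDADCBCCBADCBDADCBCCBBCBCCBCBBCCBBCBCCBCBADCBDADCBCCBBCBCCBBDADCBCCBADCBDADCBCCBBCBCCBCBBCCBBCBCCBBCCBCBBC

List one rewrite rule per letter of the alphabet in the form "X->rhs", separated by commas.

A->BD, B->CB, C->BC, D->ADC

  step 4 ⇒ step 5: BCCBBDADCBCCBADCBDADCBCCBBCBCCBCBBCCBBCBCCBCBADCBDADCBCCBBCBCCBBDADCBCCBADCBDADCBCCBBCBCCBCBBC ⇒ CB·BC·BC·CB·CB·ADC·BD·ADC·BC·CB·BC·BC·CB·BD·ADC·BC·CB·ADC·BD·ADC·BC·CB·BC·BC·CB·CB·BC·CB·BC·BC·CB·BC·CB·CB·BC·BC·CB·CB·BC·CB·BC·BC·CB·BC·CB·BD·ADC·BC·CB·ADC·BD·ADC·BC·CB·BC·BC·CB·CB·BC·CB·BC·BC·CB·CB·ADC·BD·ADC·BC·CB·BC·BC·CB·BD·ADC·BC·CB·ADC·BD·ADC·BC·CB·BC·BC·CB·CB·BC·CB·BC·BC·CB·BC·CB·CB·BC
    A ↦ BD
    B ↦ CB
    C ↦ BC
    D ↦ ADC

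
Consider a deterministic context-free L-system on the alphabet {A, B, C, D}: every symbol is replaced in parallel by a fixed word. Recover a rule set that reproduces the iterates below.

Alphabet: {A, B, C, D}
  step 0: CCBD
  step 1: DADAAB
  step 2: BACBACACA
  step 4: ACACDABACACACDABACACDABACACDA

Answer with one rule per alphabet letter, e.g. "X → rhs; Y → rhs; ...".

A->AC, B->A, C->DA, D->B

  step 1 ⇒ step 2: DADAAB ⇒ B·AC·B·AC·AC·A
    A ↦ AC
    B ↦ A
    D ↦ B
  step 0 ⇒ step 1: CCBD ⇒ DA·DA·A·B
    C ↦ DA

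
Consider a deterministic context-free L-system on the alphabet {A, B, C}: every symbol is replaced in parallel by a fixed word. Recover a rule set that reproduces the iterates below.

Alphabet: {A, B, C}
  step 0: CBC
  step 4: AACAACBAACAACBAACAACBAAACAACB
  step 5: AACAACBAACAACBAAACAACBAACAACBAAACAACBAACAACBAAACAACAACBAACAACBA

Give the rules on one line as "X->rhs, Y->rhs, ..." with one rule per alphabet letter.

A->AAC, B->A, C->B

  step 4 ⇒ step 5: AACAACBAACAACBAACAACBAAACAACB ⇒ AAC·AAC·B·AAC·AAC·B·A·AAC·AAC·B·AAC·AAC·B·A·AAC·AAC·B·AAC·AAC·B·A·AAC·AAC·AAC·B·AAC·AAC·B·A
    A ↦ AAC
    B ↦ A
    C ↦ B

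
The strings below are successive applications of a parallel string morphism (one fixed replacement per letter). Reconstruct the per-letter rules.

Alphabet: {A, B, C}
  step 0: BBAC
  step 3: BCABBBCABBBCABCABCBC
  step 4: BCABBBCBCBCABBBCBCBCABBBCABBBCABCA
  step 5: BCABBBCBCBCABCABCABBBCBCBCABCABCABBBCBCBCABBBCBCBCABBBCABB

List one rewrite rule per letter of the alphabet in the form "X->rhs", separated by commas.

  step 4 ⇒ step 5: BCABBBCBCBCABBBCBCBCABBBCABBBCABCA ⇒ BC·A·BB·BC·BC·BC·A·BC·A·BC·A·BB·BC·BC·BC·A·BC·A·BC·A·BB·BC·BC·BC·A·BB·BC·BC·BC·A·BB·BC·A·BB
    A ↦ BB
    B ↦ BC
    C ↦ A

A->BB, B->BC, C->A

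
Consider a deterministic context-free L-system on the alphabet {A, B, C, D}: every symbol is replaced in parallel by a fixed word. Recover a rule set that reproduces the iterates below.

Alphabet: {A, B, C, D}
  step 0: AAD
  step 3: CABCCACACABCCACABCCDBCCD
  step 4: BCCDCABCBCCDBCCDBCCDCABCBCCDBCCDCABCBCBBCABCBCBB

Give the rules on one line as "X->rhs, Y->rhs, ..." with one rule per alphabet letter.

  step 3 ⇒ step 4: CABCCACACABCCACABCCDBCCD ⇒ BC·CD·CA·BC·BC·CD·BC·CD·BC·CD·CA·BC·BC·CD·BC·CD·CA·BC·BC·BB·CA·BC·BC·BB
    A ↦ CD
    B ↦ CA
    C ↦ BC
    D ↦ BB

A->CD, B->CA, C->BC, D->BB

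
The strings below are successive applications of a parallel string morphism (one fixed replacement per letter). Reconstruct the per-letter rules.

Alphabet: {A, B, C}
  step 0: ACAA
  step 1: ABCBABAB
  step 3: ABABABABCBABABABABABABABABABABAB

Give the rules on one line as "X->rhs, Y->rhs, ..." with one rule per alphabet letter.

A->AB, B->AB, C->CB

  step 0 ⇒ step 1: ACAA ⇒ AB·CB·AB·AB
    A ↦ AB
    C ↦ CB
    B ↦ AB  (constrained at step 1)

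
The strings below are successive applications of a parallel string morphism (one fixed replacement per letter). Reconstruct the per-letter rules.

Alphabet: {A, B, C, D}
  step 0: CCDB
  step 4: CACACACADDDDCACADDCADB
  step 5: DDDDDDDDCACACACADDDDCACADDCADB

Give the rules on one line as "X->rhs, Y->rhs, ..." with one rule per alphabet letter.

A->D, B->DB, C->D, D->CA

  step 4 ⇒ step 5: CACACACADDDDCACADDCADB ⇒ D·D·D·D·D·D·D·D·CA·CA·CA·CA·D·D·D·D·CA·CA·D·D·CA·DB
    A ↦ D
    B ↦ DB
    C ↦ D
    D ↦ CA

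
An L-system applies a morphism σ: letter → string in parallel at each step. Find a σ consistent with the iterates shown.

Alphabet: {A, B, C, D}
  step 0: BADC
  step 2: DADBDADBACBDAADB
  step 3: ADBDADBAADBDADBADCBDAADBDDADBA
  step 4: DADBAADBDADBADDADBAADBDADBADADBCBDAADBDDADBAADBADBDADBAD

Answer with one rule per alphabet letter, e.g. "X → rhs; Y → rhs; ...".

  step 3 ⇒ step 4: ADBDADBAADBDADBADCBDAADBDDADBA ⇒ D·ADB·A·ADB·D·ADB·A·D·D·ADB·A·ADB·D·ADB·A·D·ADB·CBD·A·ADB·D·D·ADB·A·ADB·ADB·D·ADB·A·D
    A ↦ D
    B ↦ A
    C ↦ CBD
    D ↦ ADB

A->D, B->A, C->CBD, D->ADB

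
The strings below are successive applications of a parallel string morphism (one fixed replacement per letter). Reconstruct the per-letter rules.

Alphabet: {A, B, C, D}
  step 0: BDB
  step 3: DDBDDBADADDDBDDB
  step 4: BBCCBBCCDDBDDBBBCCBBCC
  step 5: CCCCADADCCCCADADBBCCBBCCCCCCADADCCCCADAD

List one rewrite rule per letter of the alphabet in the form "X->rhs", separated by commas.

A->DD, B->CC, C->AD, D->B

  step 4 ⇒ step 5: BBCCBBCCDDBDDBBBCCBBCC ⇒ CC·CC·AD·AD·CC·CC·AD·AD·B·B·CC·B·B·CC·CC·CC·AD·AD·CC·CC·AD·AD
    B ↦ CC
    C ↦ AD
    D ↦ B
  step 3 ⇒ step 4: DDBDDBADADDDBDDB ⇒ B·B·CC·B·B·CC·DD·B·DD·B·B·B·CC·B·B·CC
    A ↦ DD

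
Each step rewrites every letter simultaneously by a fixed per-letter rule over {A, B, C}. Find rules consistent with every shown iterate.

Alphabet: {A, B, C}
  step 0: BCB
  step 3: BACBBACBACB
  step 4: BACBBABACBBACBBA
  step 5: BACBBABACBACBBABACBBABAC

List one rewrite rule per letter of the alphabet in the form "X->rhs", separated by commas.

  step 4 ⇒ step 5: BACBBABACBBACBBA ⇒ BA·C·B·BA·BA·C·BA·C·B·BA·BA·C·B·BA·BA·C
    A ↦ C
    B ↦ BA
    C ↦ B

A->C, B->BA, C->B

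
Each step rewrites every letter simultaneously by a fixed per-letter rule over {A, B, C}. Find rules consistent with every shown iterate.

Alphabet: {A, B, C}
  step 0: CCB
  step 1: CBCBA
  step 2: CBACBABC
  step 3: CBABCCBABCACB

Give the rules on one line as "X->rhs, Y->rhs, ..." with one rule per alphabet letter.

A->BC, B->A, C->CB

  step 2 ⇒ step 3: CBACBABC ⇒ CB·A·BC·CB·A·BC·A·CB
    A ↦ BC
    B ↦ A
    C ↦ CB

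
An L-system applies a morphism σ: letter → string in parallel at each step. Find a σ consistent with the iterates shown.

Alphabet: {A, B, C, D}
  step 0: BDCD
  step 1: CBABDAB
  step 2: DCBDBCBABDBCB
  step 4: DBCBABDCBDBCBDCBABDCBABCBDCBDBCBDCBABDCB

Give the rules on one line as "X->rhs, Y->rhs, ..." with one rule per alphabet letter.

A->DB, B->CB, C->D, D->AB

  step 1 ⇒ step 2: CBABDAB ⇒ D·CB·DB·CB·AB·DB·CB
    A ↦ DB
    B ↦ CB
    C ↦ D
    D ↦ AB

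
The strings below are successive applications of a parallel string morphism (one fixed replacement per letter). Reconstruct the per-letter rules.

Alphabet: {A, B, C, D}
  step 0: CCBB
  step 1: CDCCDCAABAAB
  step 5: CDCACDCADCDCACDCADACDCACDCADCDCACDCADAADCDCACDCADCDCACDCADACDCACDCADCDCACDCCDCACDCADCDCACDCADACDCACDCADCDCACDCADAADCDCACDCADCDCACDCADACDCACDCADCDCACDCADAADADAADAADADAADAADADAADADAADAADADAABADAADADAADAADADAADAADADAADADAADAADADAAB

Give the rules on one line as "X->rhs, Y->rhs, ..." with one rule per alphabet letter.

  step 0 ⇒ step 1: CCBB ⇒ CDC·CDC·AAB·AAB
    B ↦ AAB
    C ↦ CDC
    A ↦ AD  (constrained at step 1)
    D ↦ A  (constrained at step 1)

A->AD, B->AAB, C->CDC, D->A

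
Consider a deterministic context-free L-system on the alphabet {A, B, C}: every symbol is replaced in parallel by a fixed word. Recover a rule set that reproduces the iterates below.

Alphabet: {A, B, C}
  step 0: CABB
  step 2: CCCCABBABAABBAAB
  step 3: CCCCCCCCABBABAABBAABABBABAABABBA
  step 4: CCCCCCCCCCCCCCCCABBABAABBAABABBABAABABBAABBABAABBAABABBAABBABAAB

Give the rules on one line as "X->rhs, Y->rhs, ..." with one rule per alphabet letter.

  step 3 ⇒ step 4: CCCCCCCCABBABAABBAABABBABAABABBA ⇒ CC·CC·CC·CC·CC·CC·CC·CC·AB·BA·BA·AB·BA·AB·AB·BA·BA·AB·AB·BA·AB·BA·BA·AB·BA·AB·AB·BA·AB·BA·BA·AB
    A ↦ AB
    B ↦ BA
    C ↦ CC

A->AB, B->BA, C->CC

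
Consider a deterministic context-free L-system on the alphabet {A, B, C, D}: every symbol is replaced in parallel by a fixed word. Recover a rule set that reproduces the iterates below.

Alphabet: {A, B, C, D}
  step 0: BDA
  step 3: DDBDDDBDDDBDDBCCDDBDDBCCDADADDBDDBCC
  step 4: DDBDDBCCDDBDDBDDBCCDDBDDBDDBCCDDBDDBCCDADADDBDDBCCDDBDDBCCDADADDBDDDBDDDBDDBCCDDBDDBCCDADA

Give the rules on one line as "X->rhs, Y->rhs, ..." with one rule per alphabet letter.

A->D, B->CC, C->DA, D->DDB

  step 3 ⇒ step 4: DDBDDDBDDDBDDBCCDDBDDBCCDADADDBDDBCC ⇒ DDB·DDB·CC·DDB·DDB·DDB·CC·DDB·DDB·DDB·CC·DDB·DDB·CC·DA·DA·DDB·DDB·CC·DDB·DDB·CC·DA·DA·DDB·D·DDB·D·DDB·DDB·CC·DDB·DDB·CC·DA·DA
    A ↦ D
    B ↦ CC
    C ↦ DA
    D ↦ DDB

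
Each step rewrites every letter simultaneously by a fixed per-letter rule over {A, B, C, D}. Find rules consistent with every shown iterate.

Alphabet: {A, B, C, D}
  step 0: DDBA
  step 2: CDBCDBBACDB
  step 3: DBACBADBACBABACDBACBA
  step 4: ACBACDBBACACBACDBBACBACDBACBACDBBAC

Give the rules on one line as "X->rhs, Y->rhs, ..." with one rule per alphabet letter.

A->C, B->BA, C->DB, D->AC

  step 3 ⇒ step 4: DBACBADBACBABACDBACBA ⇒ AC·BA·C·DB·BA·C·AC·BA·C·DB·BA·C·BA·C·DB·AC·BA·C·DB·BA·C
    A ↦ C
    B ↦ BA
    C ↦ DB
    D ↦ AC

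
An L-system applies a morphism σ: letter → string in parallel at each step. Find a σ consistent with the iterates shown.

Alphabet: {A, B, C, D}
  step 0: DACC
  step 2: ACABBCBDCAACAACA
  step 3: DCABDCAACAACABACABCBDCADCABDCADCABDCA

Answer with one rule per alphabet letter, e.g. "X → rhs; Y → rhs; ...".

  step 2 ⇒ step 3: ACABBCBDCAACAACA ⇒ DCA·B·DCA·ACA·ACA·B·ACA·BC·B·DCA·DCA·B·DCA·DCA·B·DCA
    A ↦ DCA
    B ↦ ACA
    C ↦ B
    D ↦ BC

A->DCA, B->ACA, C->B, D->BC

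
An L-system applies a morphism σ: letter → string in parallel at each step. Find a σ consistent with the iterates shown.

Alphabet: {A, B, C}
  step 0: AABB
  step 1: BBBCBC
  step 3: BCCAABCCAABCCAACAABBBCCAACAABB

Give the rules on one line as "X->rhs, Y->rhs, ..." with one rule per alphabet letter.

A->B, B->BC, C->CAA

  step 0 ⇒ step 1: AABB ⇒ B·B·BC·BC
    A ↦ B
    B ↦ BC
    C ↦ CAA  (constrained at step 1)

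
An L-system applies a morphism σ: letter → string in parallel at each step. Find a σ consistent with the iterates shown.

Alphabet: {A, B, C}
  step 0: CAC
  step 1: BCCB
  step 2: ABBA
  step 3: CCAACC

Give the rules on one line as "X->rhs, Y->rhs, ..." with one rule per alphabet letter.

A->CC, B->A, C->B

  step 2 ⇒ step 3: ABBA ⇒ CC·A·A·CC
    A ↦ CC
    B ↦ A
  step 0 ⇒ step 1: CAC ⇒ B·CC·B
    C ↦ B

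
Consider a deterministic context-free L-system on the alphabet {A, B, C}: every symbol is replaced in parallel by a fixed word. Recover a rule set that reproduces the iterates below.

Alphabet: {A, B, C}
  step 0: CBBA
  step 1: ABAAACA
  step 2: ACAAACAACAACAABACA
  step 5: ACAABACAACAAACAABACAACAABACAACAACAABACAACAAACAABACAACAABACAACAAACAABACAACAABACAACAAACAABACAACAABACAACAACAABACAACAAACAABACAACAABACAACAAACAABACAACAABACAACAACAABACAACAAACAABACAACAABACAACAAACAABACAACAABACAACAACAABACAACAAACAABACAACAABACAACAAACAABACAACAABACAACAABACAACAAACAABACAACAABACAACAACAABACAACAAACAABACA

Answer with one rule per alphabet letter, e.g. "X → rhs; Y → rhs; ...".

A->ACA, B->A, C->AB

  step 1 ⇒ step 2: ABAAACA ⇒ ACA·A·ACA·ACA·ACA·AB·ACA
    A ↦ ACA
    B ↦ A
    C ↦ AB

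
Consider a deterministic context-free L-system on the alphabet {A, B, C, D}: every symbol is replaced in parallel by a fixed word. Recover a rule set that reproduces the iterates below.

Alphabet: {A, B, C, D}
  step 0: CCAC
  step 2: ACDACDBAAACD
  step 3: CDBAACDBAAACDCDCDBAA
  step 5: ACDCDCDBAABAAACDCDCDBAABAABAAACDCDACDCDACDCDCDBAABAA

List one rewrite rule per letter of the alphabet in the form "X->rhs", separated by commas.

  step 2 ⇒ step 3: ACDACDBAAACD ⇒ CD·BA·A·CD·BA·A·A·CD·CD·CD·BA·A
    A ↦ CD
    B ↦ A
    C ↦ BA
    D ↦ A

A->CD, B->A, C->BA, D->A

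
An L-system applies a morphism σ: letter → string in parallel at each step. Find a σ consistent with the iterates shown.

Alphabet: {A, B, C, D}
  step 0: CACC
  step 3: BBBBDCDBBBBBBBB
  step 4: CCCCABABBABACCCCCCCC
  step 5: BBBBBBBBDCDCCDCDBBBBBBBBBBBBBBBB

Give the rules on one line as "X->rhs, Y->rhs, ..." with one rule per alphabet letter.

  step 4 ⇒ step 5: CCCCABABBABACCCCCCCC ⇒ BB·BB·BB·BB·D·C·D·C·C·D·C·D·BB·BB·BB·BB·BB·BB·BB·BB
    A ↦ D
    B ↦ C
    C ↦ BB
  step 3 ⇒ step 4: BBBBDCDBBBBBBBB ⇒ C·C·C·C·ABA·BB·ABA·C·C·C·C·C·C·C·C
    D ↦ ABA

A->D, B->C, C->BB, D->ABA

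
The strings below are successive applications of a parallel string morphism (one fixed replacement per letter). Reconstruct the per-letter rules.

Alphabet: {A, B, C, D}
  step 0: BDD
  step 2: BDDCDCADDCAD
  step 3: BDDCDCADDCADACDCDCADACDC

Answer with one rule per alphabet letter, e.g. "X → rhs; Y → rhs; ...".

  step 2 ⇒ step 3: BDDCDCADDCAD ⇒ BD·DC·DC·AD·DC·AD·AC·DC·DC·AD·AC·DC
    A ↦ AC
    B ↦ BD
    C ↦ AD
    D ↦ DC

A->AC, B->BD, C->AD, D->DC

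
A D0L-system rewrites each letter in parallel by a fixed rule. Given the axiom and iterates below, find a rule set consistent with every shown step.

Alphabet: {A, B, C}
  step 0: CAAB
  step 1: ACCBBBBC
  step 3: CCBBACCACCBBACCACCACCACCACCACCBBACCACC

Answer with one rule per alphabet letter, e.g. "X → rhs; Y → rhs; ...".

A->BB, B->C, C->ACC

  step 0 ⇒ step 1: CAAB ⇒ ACC·BB·BB·C
    A ↦ BB
    B ↦ C
    C ↦ ACC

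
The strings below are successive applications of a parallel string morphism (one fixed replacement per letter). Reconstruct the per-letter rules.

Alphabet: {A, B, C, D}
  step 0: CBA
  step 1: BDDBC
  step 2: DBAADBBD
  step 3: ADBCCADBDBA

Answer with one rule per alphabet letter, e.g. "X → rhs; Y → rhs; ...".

  step 2 ⇒ step 3: DBAADBBD ⇒ A·DB·C·C·A·DB·DB·A
    A ↦ C
    B ↦ DB
    D ↦ A
  step 0 ⇒ step 1: CBA ⇒ BD·DB·C
    C ↦ BD

A->C, B->DB, C->BD, D->A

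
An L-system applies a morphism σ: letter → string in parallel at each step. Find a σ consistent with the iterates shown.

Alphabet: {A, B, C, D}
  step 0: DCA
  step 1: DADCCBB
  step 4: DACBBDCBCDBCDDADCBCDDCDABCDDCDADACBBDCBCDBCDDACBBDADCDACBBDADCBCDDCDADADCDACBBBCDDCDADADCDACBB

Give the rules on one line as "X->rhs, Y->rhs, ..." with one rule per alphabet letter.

A->CBB, B->BCD, C->DC, D->DA

  step 0 ⇒ step 1: DCA ⇒ DA·DC·CBB
    A ↦ CBB
    C ↦ DC
    D ↦ DA
    B ↦ BCD  (constrained at step 1)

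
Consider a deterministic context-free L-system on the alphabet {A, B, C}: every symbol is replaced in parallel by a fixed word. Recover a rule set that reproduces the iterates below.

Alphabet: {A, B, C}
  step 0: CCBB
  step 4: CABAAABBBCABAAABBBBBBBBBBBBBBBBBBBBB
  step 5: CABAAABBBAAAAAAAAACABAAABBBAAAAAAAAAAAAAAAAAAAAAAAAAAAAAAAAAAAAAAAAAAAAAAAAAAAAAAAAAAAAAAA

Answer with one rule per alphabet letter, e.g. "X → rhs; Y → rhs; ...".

A->B, B->AAA, C->CA

  step 4 ⇒ step 5: CABAAABBBCABAAABBBBBBBBBBBBBBBBBBBBB ⇒ CA·B·AAA·B·B·B·AAA·AAA·AAA·CA·B·AAA·B·B·B·AAA·AAA·AAA·AAA·AAA·AAA·AAA·AAA·AAA·AAA·AAA·AAA·AAA·AAA·AAA·AAA·AAA·AAA·AAA·AAA·AAA
    A ↦ B
    B ↦ AAA
    C ↦ CA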